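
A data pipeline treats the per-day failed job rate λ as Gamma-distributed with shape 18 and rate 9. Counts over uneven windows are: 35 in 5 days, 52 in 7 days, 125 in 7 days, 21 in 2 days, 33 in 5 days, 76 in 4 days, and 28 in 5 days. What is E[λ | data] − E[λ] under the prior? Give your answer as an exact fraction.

75/11

Total count: 35 + 52 + 125 + 21 + 33 + 76 + 28 = 370.
Total exposure: 5 + 7 + 7 + 2 + 5 + 4 + 5 = 35 days.
By Gamma–Poisson conjugacy, the posterior is Gamma(α + Σx, β + Σt) = Gamma(18 + 370, 9 + 35) = Gamma(388, 44).
Posterior mean = 388/44 = 97/11; prior mean = 18/9 = 2. Difference = 97/11 − 2 = 75/11.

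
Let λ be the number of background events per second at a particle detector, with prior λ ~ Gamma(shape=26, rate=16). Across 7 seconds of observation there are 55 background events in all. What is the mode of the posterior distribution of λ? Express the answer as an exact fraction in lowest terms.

80/23

Total count 55 over total exposure 7 seconds.
Conjugate update: add total count to the shape and total exposure to the rate, giving Gamma(81, 23).
Posterior mode = (α'−1)/β' = 80/23.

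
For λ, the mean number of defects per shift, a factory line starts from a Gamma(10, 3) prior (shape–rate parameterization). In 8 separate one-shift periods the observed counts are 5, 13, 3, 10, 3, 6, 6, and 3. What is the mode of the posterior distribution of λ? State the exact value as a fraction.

Total count: 5 + 13 + 3 + 10 + 3 + 6 + 6 + 3 = 49.
Total exposure: 8 shifts.
By Gamma–Poisson conjugacy, the posterior is Gamma(α + Σx, β + Σt) = Gamma(10 + 49, 3 + 8) = Gamma(59, 11).
Posterior mode = (α'−1)/β' = 58/11.

58/11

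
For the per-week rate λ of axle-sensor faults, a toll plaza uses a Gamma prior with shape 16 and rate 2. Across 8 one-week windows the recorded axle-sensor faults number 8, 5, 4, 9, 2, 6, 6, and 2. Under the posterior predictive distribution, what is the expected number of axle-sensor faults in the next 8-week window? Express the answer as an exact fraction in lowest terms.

232/5

Total count: 8 + 5 + 4 + 9 + 2 + 6 + 6 + 2 = 42.
Total exposure: 8 weeks.
Posterior: α' = 16 + 42 = 58, β' = 2 + 8 = 10.
Predictive mean over an 8-week window = T·E[λ|data] = 8·58/10 = 232/5.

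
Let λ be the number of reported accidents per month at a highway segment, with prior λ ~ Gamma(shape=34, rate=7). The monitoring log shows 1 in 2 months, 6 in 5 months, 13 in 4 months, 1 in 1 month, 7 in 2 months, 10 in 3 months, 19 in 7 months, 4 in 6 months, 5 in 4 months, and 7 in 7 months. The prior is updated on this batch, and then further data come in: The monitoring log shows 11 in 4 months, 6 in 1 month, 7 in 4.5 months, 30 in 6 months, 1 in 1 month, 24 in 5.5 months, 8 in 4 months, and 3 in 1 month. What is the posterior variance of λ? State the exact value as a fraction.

Total count: 1 + 6 + 13 + 1 + 7 + 10 + 19 + 4 + 5 + 7 = 73.
Total exposure: 2 + 5 + 4 + 1 + 2 + 3 + 7 + 6 + 4 + 7 = 41 months.
After the first batch: Gamma(34 + 73, 7 + 41) = Gamma(107, 48).
Total count: 11 + 6 + 7 + 30 + 1 + 24 + 8 + 3 = 90.
Total exposure: 4 + 1 + 4.5 + 6 + 1 + 5.5 + 4 + 1 = 27 months.
After the second batch: Gamma(107 + 90, 48 + 27) = Gamma(197, 75).
Posterior variance = α'/β'² = 197/5625.

197/5625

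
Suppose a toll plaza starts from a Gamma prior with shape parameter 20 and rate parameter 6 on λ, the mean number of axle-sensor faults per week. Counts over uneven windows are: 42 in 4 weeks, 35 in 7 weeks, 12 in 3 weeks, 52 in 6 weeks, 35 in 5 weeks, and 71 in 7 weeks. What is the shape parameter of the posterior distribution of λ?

267

Total count: 42 + 35 + 12 + 52 + 35 + 71 = 247.
Total exposure: 4 + 7 + 3 + 6 + 5 + 7 = 32 weeks.
Posterior: α' = 20 + 247 = 267, β' = 6 + 32 = 38.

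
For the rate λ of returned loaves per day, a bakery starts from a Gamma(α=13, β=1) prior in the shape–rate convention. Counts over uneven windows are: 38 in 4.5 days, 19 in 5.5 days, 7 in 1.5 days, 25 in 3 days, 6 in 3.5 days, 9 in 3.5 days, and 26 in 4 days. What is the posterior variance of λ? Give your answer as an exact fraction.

Total count: 38 + 19 + 7 + 25 + 6 + 9 + 26 = 130.
Total exposure: 4.5 + 5.5 + 1.5 + 3 + 3.5 + 3.5 + 4 = 25.5 days.
Gamma(α, β) with Poisson data over total exposure Σt gives posterior Gamma(α+Σx, β+Σt) = Gamma(143, 53/2).
Posterior variance = α'/β'² = 143/(2809/4) = 572/2809.

572/2809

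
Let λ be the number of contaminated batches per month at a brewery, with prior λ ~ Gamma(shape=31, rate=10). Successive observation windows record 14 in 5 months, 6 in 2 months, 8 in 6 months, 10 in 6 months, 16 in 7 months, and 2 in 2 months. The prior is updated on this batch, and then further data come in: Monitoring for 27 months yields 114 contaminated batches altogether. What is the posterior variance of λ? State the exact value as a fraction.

201/4225

Total count: 14 + 6 + 8 + 10 + 16 + 2 = 56.
Total exposure: 5 + 2 + 6 + 6 + 7 + 2 = 28 months.
After the first batch: Gamma(31 + 56, 10 + 28) = Gamma(87, 38).
Total count 114 over total exposure 27 months.
After the second batch: Gamma(87 + 114, 38 + 27) = Gamma(201, 65).
Posterior variance = α'/β'² = 201/4225.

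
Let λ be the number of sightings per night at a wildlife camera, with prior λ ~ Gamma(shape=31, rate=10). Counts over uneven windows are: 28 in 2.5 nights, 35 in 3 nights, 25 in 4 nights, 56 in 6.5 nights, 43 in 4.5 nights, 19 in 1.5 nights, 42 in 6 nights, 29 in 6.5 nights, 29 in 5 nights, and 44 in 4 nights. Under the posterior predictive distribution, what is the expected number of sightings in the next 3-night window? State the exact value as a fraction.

Total count: 28 + 35 + 25 + 56 + 43 + 19 + 42 + 29 + 29 + 44 = 350.
Total exposure: 2.5 + 3 + 4 + 6.5 + 4.5 + 1.5 + 6 + 6.5 + 5 + 4 = 43.5 nights.
The Gamma prior is conjugate for the Poisson rate, so λ | data ~ Gamma(31+350, 10+43.5) = Gamma(381, 107/2).
Predictive mean over a 3-night window = T·E[λ|data] = 3·381/(107/2) = 2286/107.

2286/107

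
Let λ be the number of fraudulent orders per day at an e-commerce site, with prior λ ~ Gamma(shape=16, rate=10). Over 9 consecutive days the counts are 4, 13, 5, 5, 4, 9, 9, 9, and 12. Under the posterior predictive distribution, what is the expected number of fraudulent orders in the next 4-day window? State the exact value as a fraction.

Total count: 4 + 13 + 5 + 5 + 4 + 9 + 9 + 9 + 12 = 70.
Total exposure: 9 days.
Posterior: α' = 16 + 70 = 86, β' = 10 + 9 = 19.
Predictive mean over a 4-day window = T·E[λ|data] = 4·86/19 = 344/19.

344/19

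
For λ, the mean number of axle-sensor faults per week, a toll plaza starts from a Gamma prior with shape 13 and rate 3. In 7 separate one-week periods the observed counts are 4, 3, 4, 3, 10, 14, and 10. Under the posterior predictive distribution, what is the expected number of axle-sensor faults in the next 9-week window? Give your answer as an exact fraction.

549/10

Total count: 4 + 3 + 4 + 3 + 10 + 14 + 10 = 48.
Total exposure: 7 weeks.
By Gamma–Poisson conjugacy, the posterior is Gamma(α + Σx, β + Σt) = Gamma(13 + 48, 3 + 7) = Gamma(61, 10).
Predictive mean over a 9-week window = T·E[λ|data] = 9·61/10 = 549/10.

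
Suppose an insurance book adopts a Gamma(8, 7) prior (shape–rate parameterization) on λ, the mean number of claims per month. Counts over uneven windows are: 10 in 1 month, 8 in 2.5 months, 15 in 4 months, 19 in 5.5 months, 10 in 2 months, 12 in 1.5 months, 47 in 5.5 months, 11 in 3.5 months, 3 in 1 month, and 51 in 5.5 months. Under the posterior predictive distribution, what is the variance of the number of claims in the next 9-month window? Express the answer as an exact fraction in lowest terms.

Total count: 10 + 8 + 15 + 19 + 10 + 12 + 47 + 11 + 3 + 51 = 186.
Total exposure: 1 + 2.5 + 4 + 5.5 + 2 + 1.5 + 5.5 + 3.5 + 1 + 5.5 = 32 months.
The Gamma prior is conjugate for the Poisson rate, so λ | data ~ Gamma(8+186, 7+32) = Gamma(194, 39).
The posterior predictive for a window of length T is Negative Binomial with variance T·α'·(β'+T)/β'² = 9·194·48/1521 = 9312/169.

9312/169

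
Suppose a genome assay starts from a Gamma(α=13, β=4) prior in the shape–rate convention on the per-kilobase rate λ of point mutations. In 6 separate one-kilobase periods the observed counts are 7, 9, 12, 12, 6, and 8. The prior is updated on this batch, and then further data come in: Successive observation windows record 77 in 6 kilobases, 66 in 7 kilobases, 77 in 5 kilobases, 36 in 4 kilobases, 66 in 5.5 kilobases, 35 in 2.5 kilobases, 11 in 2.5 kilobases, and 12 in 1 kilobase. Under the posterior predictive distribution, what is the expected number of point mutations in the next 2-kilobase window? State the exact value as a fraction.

596/29

Total count: 7 + 9 + 12 + 12 + 6 + 8 = 54.
Total exposure: 6 kilobases.
After the first batch: Gamma(13 + 54, 4 + 6) = Gamma(67, 10).
Total count: 77 + 66 + 77 + 36 + 66 + 35 + 11 + 12 = 380.
Total exposure: 6 + 7 + 5 + 4 + 5.5 + 2.5 + 2.5 + 1 = 33.5 kilobases.
After the second batch: Gamma(67 + 380, 10 + 33.5) = Gamma(447, 87/2).
Predictive mean over a 2-kilobase window = T·E[λ|data] = 2·447/(87/2) = 596/29.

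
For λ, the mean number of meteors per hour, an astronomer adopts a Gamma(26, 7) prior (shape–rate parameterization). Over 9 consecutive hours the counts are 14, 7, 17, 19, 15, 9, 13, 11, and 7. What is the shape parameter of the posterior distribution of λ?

Total count: 14 + 7 + 17 + 19 + 15 + 9 + 13 + 11 + 7 = 112.
Total exposure: 9 hours.
The Gamma prior is conjugate for the Poisson rate, so λ | data ~ Gamma(26+112, 7+9) = Gamma(138, 16).

138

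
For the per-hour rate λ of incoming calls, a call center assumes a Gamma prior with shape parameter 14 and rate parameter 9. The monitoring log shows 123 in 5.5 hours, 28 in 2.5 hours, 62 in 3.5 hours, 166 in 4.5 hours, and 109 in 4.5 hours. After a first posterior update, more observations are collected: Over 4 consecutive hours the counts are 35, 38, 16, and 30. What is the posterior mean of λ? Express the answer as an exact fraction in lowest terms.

1242/67

Total count: 123 + 28 + 62 + 166 + 109 = 488.
Total exposure: 5.5 + 2.5 + 3.5 + 4.5 + 4.5 = 20.5 hours.
After the first batch: Gamma(14 + 488, 9 + 20.5) = Gamma(502, 59/2).
Total count: 35 + 38 + 16 + 30 = 119.
Total exposure: 4 hours.
After the second batch: Gamma(502 + 119, 59/2 + 4) = Gamma(621, 67/2).
Posterior mean = α'/β' = 621/(67/2) = 1242/67.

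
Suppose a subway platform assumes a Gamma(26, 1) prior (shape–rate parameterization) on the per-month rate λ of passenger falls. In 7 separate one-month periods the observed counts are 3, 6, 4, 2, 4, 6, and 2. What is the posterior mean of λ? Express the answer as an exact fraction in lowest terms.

Total count: 3 + 6 + 4 + 2 + 4 + 6 + 2 = 27.
Total exposure: 7 months.
The Gamma prior is conjugate for the Poisson rate, so λ | data ~ Gamma(26+27, 1+7) = Gamma(53, 8).
Posterior mean = α'/β' = 53/8.

53/8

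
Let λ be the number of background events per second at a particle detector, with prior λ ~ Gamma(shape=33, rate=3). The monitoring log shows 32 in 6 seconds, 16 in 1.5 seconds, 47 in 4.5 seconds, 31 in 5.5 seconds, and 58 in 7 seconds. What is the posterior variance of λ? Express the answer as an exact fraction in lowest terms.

868/3025

Total count: 32 + 16 + 47 + 31 + 58 = 184.
Total exposure: 6 + 1.5 + 4.5 + 5.5 + 7 = 24.5 seconds.
Posterior: α' = 33 + 184 = 217, β' = 3 + 24.5 = 55/2.
Posterior variance = α'/β'² = 217/(3025/4) = 868/3025.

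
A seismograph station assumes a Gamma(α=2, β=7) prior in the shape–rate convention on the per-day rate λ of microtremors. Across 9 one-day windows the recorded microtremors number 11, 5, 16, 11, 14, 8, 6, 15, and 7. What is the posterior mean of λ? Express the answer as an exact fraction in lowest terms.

Total count: 11 + 5 + 16 + 11 + 14 + 8 + 6 + 15 + 7 = 93.
Total exposure: 9 days.
Gamma(α, β) with Poisson data over total exposure Σt gives posterior Gamma(α+Σx, β+Σt) = Gamma(95, 16).
Posterior mean = α'/β' = 95/16.

95/16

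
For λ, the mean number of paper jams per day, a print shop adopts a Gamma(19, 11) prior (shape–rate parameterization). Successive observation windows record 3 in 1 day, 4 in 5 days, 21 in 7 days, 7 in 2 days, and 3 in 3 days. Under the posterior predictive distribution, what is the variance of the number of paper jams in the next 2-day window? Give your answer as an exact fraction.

3534/841

Total count: 3 + 4 + 21 + 7 + 3 = 38.
Total exposure: 1 + 5 + 7 + 2 + 3 = 18 days.
Posterior: α' = 19 + 38 = 57, β' = 11 + 18 = 29.
The posterior predictive for a window of length T is Negative Binomial with variance T·α'·(β'+T)/β'² = 2·57·31/841 = 3534/841.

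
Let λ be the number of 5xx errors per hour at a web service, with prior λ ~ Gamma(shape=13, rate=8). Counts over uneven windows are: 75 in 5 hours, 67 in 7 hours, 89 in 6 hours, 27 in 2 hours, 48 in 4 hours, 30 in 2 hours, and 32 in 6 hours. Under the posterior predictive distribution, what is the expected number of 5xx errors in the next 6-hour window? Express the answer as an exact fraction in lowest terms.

1143/20

Total count: 75 + 67 + 89 + 27 + 48 + 30 + 32 = 368.
Total exposure: 5 + 7 + 6 + 2 + 4 + 2 + 6 = 32 hours.
Gamma(α, β) with Poisson data over total exposure Σt gives posterior Gamma(α+Σx, β+Σt) = Gamma(381, 40).
Predictive mean over a 6-hour window = T·E[λ|data] = 6·381/40 = 1143/20.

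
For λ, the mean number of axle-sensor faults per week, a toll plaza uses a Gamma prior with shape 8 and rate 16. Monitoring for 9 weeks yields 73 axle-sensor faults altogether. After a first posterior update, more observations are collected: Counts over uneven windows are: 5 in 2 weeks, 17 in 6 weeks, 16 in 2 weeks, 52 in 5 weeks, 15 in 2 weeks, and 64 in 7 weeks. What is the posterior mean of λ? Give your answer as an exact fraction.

Total count 73 over total exposure 9 weeks.
After the first batch: Gamma(8 + 73, 16 + 9) = Gamma(81, 25).
Total count: 5 + 17 + 16 + 52 + 15 + 64 = 169.
Total exposure: 2 + 6 + 2 + 5 + 2 + 7 = 24 weeks.
After the second batch: Gamma(81 + 169, 25 + 24) = Gamma(250, 49).
Posterior mean = α'/β' = 250/49.

250/49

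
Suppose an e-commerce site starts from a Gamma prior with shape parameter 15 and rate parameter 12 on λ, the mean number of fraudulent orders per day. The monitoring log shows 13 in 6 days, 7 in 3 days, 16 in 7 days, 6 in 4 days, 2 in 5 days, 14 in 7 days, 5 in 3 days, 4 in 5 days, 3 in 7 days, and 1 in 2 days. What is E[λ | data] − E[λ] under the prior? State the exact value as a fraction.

39/244

Total count: 13 + 7 + 16 + 6 + 2 + 14 + 5 + 4 + 3 + 1 = 71.
Total exposure: 6 + 3 + 7 + 4 + 5 + 7 + 3 + 5 + 7 + 2 = 49 days.
The Gamma prior is conjugate for the Poisson rate, so λ | data ~ Gamma(15+71, 12+49) = Gamma(86, 61).
Posterior mean = 86/61 = 86/61; prior mean = 15/12 = 5/4. Difference = 86/61 − 5/4 = 39/244.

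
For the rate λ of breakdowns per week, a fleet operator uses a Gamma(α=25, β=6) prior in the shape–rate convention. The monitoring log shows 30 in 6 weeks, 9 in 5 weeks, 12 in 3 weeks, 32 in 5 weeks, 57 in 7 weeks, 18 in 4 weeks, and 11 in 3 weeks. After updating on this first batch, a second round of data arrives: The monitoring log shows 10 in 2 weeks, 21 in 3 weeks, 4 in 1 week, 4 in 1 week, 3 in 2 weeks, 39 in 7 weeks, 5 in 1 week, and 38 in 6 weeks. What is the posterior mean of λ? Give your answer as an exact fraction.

159/31

Total count: 30 + 9 + 12 + 32 + 57 + 18 + 11 = 169.
Total exposure: 6 + 5 + 3 + 5 + 7 + 4 + 3 = 33 weeks.
After the first batch: Gamma(25 + 169, 6 + 33) = Gamma(194, 39).
Total count: 10 + 21 + 4 + 4 + 3 + 39 + 5 + 38 = 124.
Total exposure: 2 + 3 + 1 + 1 + 2 + 7 + 1 + 6 = 23 weeks.
After the second batch: Gamma(194 + 124, 39 + 23) = Gamma(318, 62).
Posterior mean = α'/β' = 318/62 = 159/31.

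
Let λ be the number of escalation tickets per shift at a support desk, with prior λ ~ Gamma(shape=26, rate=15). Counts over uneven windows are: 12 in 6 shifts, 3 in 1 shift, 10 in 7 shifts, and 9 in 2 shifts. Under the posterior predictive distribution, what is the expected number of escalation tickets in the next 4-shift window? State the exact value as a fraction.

Total count: 12 + 3 + 10 + 9 = 34.
Total exposure: 6 + 1 + 7 + 2 = 16 shifts.
Conjugate update: add total count to the shape and total exposure to the rate, giving Gamma(60, 31).
Predictive mean over a 4-shift window = T·E[λ|data] = 4·60/31 = 240/31.

240/31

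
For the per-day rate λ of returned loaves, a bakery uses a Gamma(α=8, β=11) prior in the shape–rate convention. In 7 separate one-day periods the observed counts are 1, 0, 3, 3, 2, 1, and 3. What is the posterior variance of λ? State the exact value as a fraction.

Total count: 1 + 0 + 3 + 3 + 2 + 1 + 3 = 13.
Total exposure: 7 days.
Posterior: α' = 8 + 13 = 21, β' = 11 + 7 = 18.
Posterior variance = α'/β'² = 21/324 = 7/108.

7/108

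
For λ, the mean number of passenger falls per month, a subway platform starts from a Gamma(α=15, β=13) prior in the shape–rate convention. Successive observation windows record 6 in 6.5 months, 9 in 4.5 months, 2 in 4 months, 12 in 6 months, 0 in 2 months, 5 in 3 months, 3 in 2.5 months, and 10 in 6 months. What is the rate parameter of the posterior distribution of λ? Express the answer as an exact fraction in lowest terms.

95/2

Total count: 6 + 9 + 2 + 12 + 0 + 5 + 3 + 10 = 47.
Total exposure: 6.5 + 4.5 + 4 + 6 + 2 + 3 + 2.5 + 6 = 34.5 months.
Conjugate update: add total count to the shape and total exposure to the rate, giving Gamma(62, 95/2).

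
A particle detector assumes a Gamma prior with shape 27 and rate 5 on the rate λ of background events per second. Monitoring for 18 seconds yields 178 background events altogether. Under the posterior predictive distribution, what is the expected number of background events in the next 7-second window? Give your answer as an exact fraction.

1435/23

Total count 178 over total exposure 18 seconds.
The Gamma prior is conjugate for the Poisson rate, so λ | data ~ Gamma(27+178, 5+18) = Gamma(205, 23).
Predictive mean over a 7-second window = T·E[λ|data] = 7·205/23 = 1435/23.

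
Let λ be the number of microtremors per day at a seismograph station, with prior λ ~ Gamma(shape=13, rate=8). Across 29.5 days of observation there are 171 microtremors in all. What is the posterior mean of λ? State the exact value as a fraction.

Total count 171 over total exposure 29.5 days.
Conjugate update: add total count to the shape and total exposure to the rate, giving Gamma(184, 75/2).
Posterior mean = α'/β' = 184/(75/2) = 368/75.

368/75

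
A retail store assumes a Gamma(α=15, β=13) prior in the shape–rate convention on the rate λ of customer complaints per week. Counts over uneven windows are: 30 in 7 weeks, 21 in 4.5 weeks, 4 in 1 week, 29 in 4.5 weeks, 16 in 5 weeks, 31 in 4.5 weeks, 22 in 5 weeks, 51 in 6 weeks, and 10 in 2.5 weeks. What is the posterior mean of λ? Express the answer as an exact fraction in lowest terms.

229/53

Total count: 30 + 21 + 4 + 29 + 16 + 31 + 22 + 51 + 10 = 214.
Total exposure: 7 + 4.5 + 1 + 4.5 + 5 + 4.5 + 5 + 6 + 2.5 = 40 weeks.
Conjugate update: add total count to the shape and total exposure to the rate, giving Gamma(229, 53).
Posterior mean = α'/β' = 229/53.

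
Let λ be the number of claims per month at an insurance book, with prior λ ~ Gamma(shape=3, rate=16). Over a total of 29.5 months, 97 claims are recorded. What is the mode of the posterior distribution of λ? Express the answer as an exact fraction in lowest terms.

198/91

Total count 97 over total exposure 29.5 months.
By Gamma–Poisson conjugacy, the posterior is Gamma(α + Σx, β + Σt) = Gamma(3 + 97, 16 + 29.5) = Gamma(100, 91/2).
Posterior mode = (α'−1)/β' = 99/(91/2) = 198/91.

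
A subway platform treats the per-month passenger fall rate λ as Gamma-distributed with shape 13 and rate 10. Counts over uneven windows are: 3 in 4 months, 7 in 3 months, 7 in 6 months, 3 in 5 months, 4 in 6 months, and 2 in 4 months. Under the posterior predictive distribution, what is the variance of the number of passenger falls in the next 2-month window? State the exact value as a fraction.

780/361

Total count: 3 + 7 + 7 + 3 + 4 + 2 = 26.
Total exposure: 4 + 3 + 6 + 5 + 6 + 4 = 28 months.
The Gamma prior is conjugate for the Poisson rate, so λ | data ~ Gamma(13+26, 10+28) = Gamma(39, 38).
The posterior predictive for a window of length T is Negative Binomial with variance T·α'·(β'+T)/β'² = 2·39·40/1444 = 780/361.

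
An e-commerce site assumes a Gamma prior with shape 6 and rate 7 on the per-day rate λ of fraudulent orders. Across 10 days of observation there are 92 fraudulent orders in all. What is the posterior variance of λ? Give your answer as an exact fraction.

Total count 92 over total exposure 10 days.
Gamma(α, β) with Poisson data over total exposure Σt gives posterior Gamma(α+Σx, β+Σt) = Gamma(98, 17).
Posterior variance = α'/β'² = 98/289.

98/289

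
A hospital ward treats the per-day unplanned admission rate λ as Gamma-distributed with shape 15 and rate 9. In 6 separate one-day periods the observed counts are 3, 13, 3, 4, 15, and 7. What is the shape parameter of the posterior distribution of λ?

60

Total count: 3 + 13 + 3 + 4 + 15 + 7 = 45.
Total exposure: 6 days.
Posterior: α' = 15 + 45 = 60, β' = 9 + 6 = 15.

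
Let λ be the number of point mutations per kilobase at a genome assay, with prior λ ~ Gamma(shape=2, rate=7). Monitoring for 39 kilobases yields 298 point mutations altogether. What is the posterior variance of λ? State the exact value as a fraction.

Total count 298 over total exposure 39 kilobases.
Posterior: α' = 2 + 298 = 300, β' = 7 + 39 = 46.
Posterior variance = α'/β'² = 300/2116 = 75/529.

75/529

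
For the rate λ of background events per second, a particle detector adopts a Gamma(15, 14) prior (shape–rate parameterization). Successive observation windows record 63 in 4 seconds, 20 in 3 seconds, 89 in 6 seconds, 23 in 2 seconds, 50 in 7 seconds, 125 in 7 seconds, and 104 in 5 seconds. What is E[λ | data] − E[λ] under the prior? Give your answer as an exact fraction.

1021/112

Total count: 63 + 20 + 89 + 23 + 50 + 125 + 104 = 474.
Total exposure: 4 + 3 + 6 + 2 + 7 + 7 + 5 = 34 seconds.
By Gamma–Poisson conjugacy, the posterior is Gamma(α + Σx, β + Σt) = Gamma(15 + 474, 14 + 34) = Gamma(489, 48).
Posterior mean = 489/48 = 163/16; prior mean = 15/14 = 15/14. Difference = 163/16 − 15/14 = 1021/112.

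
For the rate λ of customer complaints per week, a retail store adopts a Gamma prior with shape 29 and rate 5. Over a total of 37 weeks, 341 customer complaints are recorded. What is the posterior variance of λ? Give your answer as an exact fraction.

Total count 341 over total exposure 37 weeks.
Gamma(α, β) with Poisson data over total exposure Σt gives posterior Gamma(α+Σx, β+Σt) = Gamma(370, 42).
Posterior variance = α'/β'² = 370/1764 = 185/882.

185/882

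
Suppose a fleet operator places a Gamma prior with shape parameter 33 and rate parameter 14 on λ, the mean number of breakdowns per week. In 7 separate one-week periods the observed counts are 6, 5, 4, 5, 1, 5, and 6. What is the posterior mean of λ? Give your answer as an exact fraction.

65/21

Total count: 6 + 5 + 4 + 5 + 1 + 5 + 6 = 32.
Total exposure: 7 weeks.
Conjugate update: add total count to the shape and total exposure to the rate, giving Gamma(65, 21).
Posterior mean = α'/β' = 65/21.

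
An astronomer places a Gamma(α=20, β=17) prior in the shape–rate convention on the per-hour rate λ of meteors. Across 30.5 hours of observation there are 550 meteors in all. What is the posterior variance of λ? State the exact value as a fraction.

Total count 550 over total exposure 30.5 hours.
Conjugate update: add total count to the shape and total exposure to the rate, giving Gamma(570, 95/2).
Posterior variance = α'/β'² = 570/(9025/4) = 24/95.

24/95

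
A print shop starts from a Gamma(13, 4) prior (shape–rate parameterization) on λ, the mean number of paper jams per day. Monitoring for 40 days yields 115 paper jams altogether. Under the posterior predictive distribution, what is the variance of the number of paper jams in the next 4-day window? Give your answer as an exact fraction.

1536/121

Total count 115 over total exposure 40 days.
By Gamma–Poisson conjugacy, the posterior is Gamma(α + Σx, β + Σt) = Gamma(13 + 115, 4 + 40) = Gamma(128, 44).
The posterior predictive for a window of length T is Negative Binomial with variance T·α'·(β'+T)/β'² = 4·128·48/1936 = 1536/121.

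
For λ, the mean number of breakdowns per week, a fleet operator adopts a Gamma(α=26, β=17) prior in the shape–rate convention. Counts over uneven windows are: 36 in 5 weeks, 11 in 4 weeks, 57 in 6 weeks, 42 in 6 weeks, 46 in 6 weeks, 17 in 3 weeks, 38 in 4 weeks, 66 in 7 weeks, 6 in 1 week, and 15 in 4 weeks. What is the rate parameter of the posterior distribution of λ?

63

Total count: 36 + 11 + 57 + 42 + 46 + 17 + 38 + 66 + 6 + 15 = 334.
Total exposure: 5 + 4 + 6 + 6 + 6 + 3 + 4 + 7 + 1 + 4 = 46 weeks.
The Gamma prior is conjugate for the Poisson rate, so λ | data ~ Gamma(26+334, 17+46) = Gamma(360, 63).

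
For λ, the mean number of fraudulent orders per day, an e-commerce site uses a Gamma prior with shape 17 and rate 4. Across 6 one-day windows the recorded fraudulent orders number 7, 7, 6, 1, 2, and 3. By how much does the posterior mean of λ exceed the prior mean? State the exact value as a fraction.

1/20

Total count: 7 + 7 + 6 + 1 + 2 + 3 = 26.
Total exposure: 6 days.
By Gamma–Poisson conjugacy, the posterior is Gamma(α + Σx, β + Σt) = Gamma(17 + 26, 4 + 6) = Gamma(43, 10).
Posterior mean = 43/10 = 43/10; prior mean = 17/4 = 17/4. Difference = 43/10 − 17/4 = 1/20.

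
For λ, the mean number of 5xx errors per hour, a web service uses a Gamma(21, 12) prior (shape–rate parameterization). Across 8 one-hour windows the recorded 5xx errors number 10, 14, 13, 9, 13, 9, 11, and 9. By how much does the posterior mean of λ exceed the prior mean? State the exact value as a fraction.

37/10

Total count: 10 + 14 + 13 + 9 + 13 + 9 + 11 + 9 = 88.
Total exposure: 8 hours.
By Gamma–Poisson conjugacy, the posterior is Gamma(α + Σx, β + Σt) = Gamma(21 + 88, 12 + 8) = Gamma(109, 20).
Posterior mean = 109/20 = 109/20; prior mean = 21/12 = 7/4. Difference = 109/20 − 7/4 = 37/10.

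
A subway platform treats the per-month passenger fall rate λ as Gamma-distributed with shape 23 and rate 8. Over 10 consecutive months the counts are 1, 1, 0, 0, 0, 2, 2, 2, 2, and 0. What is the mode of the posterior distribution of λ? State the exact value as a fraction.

Total count: 1 + 1 + 0 + 0 + 0 + 2 + 2 + 2 + 2 + 0 = 10.
Total exposure: 10 months.
Posterior: α' = 23 + 10 = 33, β' = 8 + 10 = 18.
Posterior mode = (α'−1)/β' = 32/18 = 16/9.

16/9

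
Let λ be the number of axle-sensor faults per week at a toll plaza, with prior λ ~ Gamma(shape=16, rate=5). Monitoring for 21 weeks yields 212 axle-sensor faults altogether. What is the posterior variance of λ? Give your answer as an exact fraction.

Total count 212 over total exposure 21 weeks.
By Gamma–Poisson conjugacy, the posterior is Gamma(α + Σx, β + Σt) = Gamma(16 + 212, 5 + 21) = Gamma(228, 26).
Posterior variance = α'/β'² = 228/676 = 57/169.

57/169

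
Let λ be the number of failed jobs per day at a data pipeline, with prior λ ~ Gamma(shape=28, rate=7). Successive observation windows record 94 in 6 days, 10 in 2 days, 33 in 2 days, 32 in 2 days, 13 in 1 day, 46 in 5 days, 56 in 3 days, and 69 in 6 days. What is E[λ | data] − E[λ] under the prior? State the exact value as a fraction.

Total count: 94 + 10 + 33 + 32 + 13 + 46 + 56 + 69 = 353.
Total exposure: 6 + 2 + 2 + 2 + 1 + 5 + 3 + 6 = 27 days.
Posterior: α' = 28 + 353 = 381, β' = 7 + 27 = 34.
Posterior mean = 381/34 = 381/34; prior mean = 28/7 = 4. Difference = 381/34 − 4 = 245/34.

245/34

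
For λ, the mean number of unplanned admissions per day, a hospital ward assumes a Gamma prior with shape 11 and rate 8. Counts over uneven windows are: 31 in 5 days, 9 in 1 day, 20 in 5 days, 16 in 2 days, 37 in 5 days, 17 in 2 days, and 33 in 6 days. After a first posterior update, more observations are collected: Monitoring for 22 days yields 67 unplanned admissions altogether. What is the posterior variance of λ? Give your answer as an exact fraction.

Total count: 31 + 9 + 20 + 16 + 37 + 17 + 33 = 163.
Total exposure: 5 + 1 + 5 + 2 + 5 + 2 + 6 = 26 days.
After the first batch: Gamma(11 + 163, 8 + 26) = Gamma(174, 34).
Total count 67 over total exposure 22 days.
After the second batch: Gamma(174 + 67, 34 + 22) = Gamma(241, 56).
Posterior variance = α'/β'² = 241/3136.

241/3136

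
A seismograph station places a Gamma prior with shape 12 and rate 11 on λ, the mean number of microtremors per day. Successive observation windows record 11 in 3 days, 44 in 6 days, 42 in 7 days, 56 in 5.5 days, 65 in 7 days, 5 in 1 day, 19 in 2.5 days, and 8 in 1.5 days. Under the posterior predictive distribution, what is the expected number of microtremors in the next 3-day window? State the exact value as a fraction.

Total count: 11 + 44 + 42 + 56 + 65 + 5 + 19 + 8 = 250.
Total exposure: 3 + 6 + 7 + 5.5 + 7 + 1 + 2.5 + 1.5 = 33.5 days.
By Gamma–Poisson conjugacy, the posterior is Gamma(α + Σx, β + Σt) = Gamma(12 + 250, 11 + 33.5) = Gamma(262, 89/2).
Predictive mean over a 3-day window = T·E[λ|data] = 3·262/(89/2) = 1572/89.

1572/89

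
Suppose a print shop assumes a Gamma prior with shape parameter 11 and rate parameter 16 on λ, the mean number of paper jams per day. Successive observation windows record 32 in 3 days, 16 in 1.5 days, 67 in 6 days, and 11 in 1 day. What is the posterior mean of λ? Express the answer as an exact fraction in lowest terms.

Total count: 32 + 16 + 67 + 11 = 126.
Total exposure: 3 + 1.5 + 6 + 1 = 11.5 days.
By Gamma–Poisson conjugacy, the posterior is Gamma(α + Σx, β + Σt) = Gamma(11 + 126, 16 + 11.5) = Gamma(137, 55/2).
Posterior mean = α'/β' = 137/(55/2) = 274/55.

274/55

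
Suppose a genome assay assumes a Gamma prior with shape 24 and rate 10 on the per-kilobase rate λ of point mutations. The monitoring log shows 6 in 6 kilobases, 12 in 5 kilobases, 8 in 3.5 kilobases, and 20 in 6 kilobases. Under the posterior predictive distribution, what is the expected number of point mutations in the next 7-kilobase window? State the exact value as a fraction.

980/61

Total count: 6 + 12 + 8 + 20 = 46.
Total exposure: 6 + 5 + 3.5 + 6 = 20.5 kilobases.
Gamma(α, β) with Poisson data over total exposure Σt gives posterior Gamma(α+Σx, β+Σt) = Gamma(70, 61/2).
Predictive mean over a 7-kilobase window = T·E[λ|data] = 7·70/(61/2) = 980/61.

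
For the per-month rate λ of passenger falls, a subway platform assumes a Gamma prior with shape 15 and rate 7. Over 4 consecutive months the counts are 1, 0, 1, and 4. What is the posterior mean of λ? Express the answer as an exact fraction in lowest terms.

21/11

Total count: 1 + 0 + 1 + 4 = 6.
Total exposure: 4 months.
Conjugate update: add total count to the shape and total exposure to the rate, giving Gamma(21, 11).
Posterior mean = α'/β' = 21/11.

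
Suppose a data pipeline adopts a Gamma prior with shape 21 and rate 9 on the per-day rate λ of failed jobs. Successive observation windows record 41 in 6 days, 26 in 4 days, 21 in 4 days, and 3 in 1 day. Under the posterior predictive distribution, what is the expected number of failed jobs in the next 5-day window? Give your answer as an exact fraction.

70/3

Total count: 41 + 26 + 21 + 3 = 91.
Total exposure: 6 + 4 + 4 + 1 = 15 days.
Conjugate update: add total count to the shape and total exposure to the rate, giving Gamma(112, 24).
Predictive mean over a 5-day window = T·E[λ|data] = 5·112/24 = 70/3.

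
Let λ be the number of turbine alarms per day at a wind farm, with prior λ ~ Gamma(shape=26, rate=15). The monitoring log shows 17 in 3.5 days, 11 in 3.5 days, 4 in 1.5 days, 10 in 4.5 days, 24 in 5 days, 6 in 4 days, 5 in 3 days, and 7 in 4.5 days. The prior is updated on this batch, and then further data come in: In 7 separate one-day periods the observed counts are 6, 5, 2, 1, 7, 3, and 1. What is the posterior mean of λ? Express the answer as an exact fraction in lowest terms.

270/103

Total count: 17 + 11 + 4 + 10 + 24 + 6 + 5 + 7 = 84.
Total exposure: 3.5 + 3.5 + 1.5 + 4.5 + 5 + 4 + 3 + 4.5 = 29.5 days.
After the first batch: Gamma(26 + 84, 15 + 29.5) = Gamma(110, 89/2).
Total count: 6 + 5 + 2 + 1 + 7 + 3 + 1 = 25.
Total exposure: 7 days.
After the second batch: Gamma(110 + 25, 89/2 + 7) = Gamma(135, 103/2).
Posterior mean = α'/β' = 135/(103/2) = 270/103.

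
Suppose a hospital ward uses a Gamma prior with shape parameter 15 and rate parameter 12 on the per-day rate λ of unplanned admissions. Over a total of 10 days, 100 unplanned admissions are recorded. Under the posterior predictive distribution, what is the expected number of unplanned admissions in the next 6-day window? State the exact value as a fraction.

345/11

Total count 100 over total exposure 10 days.
The Gamma prior is conjugate for the Poisson rate, so λ | data ~ Gamma(15+100, 12+10) = Gamma(115, 22).
Predictive mean over a 6-day window = T·E[λ|data] = 6·115/22 = 345/11.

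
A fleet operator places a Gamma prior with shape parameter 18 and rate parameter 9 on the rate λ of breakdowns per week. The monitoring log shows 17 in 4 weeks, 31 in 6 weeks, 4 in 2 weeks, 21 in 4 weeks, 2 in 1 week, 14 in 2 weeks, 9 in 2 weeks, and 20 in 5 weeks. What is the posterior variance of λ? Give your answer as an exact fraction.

Total count: 17 + 31 + 4 + 21 + 2 + 14 + 9 + 20 = 118.
Total exposure: 4 + 6 + 2 + 4 + 1 + 2 + 2 + 5 = 26 weeks.
Conjugate update: add total count to the shape and total exposure to the rate, giving Gamma(136, 35).
Posterior variance = α'/β'² = 136/1225.

136/1225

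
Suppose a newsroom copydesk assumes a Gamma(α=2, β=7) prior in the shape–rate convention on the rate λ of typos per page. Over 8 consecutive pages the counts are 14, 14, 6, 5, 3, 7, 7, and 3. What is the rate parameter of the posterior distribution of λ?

15

Total count: 14 + 14 + 6 + 5 + 3 + 7 + 7 + 3 = 59.
Total exposure: 8 pages.
The Gamma prior is conjugate for the Poisson rate, so λ | data ~ Gamma(2+59, 7+8) = Gamma(61, 15).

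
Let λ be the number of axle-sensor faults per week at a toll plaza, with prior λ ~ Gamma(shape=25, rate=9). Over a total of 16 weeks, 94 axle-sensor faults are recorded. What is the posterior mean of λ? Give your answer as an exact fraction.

119/25

Total count 94 over total exposure 16 weeks.
Gamma(α, β) with Poisson data over total exposure Σt gives posterior Gamma(α+Σx, β+Σt) = Gamma(119, 25).
Posterior mean = α'/β' = 119/25.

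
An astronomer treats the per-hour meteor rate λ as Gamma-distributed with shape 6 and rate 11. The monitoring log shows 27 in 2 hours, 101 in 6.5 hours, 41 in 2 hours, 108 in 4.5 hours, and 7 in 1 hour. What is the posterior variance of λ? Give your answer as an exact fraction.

Total count: 27 + 101 + 41 + 108 + 7 = 284.
Total exposure: 2 + 6.5 + 2 + 4.5 + 1 = 16 hours.
The Gamma prior is conjugate for the Poisson rate, so λ | data ~ Gamma(6+284, 11+16) = Gamma(290, 27).
Posterior variance = α'/β'² = 290/729.

290/729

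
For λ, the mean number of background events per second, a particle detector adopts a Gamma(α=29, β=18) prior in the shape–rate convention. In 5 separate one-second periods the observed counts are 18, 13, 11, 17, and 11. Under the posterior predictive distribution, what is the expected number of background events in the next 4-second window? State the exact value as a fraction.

396/23

Total count: 18 + 13 + 11 + 17 + 11 = 70.
Total exposure: 5 seconds.
Posterior: α' = 29 + 70 = 99, β' = 18 + 5 = 23.
Predictive mean over a 4-second window = T·E[λ|data] = 4·99/23 = 396/23.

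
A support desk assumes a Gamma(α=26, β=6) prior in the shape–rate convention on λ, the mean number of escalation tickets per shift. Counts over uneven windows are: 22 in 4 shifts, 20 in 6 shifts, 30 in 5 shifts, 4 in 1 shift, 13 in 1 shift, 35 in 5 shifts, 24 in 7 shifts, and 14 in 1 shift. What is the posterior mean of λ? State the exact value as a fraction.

47/9

Total count: 22 + 20 + 30 + 4 + 13 + 35 + 24 + 14 = 162.
Total exposure: 4 + 6 + 5 + 1 + 1 + 5 + 7 + 1 = 30 shifts.
Gamma(α, β) with Poisson data over total exposure Σt gives posterior Gamma(α+Σx, β+Σt) = Gamma(188, 36).
Posterior mean = α'/β' = 188/36 = 47/9.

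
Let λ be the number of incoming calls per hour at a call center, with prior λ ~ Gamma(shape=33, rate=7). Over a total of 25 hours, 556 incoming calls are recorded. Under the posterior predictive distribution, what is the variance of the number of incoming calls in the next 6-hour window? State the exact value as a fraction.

Total count 556 over total exposure 25 hours.
By Gamma–Poisson conjugacy, the posterior is Gamma(α + Σx, β + Σt) = Gamma(33 + 556, 7 + 25) = Gamma(589, 32).
The posterior predictive for a window of length T is Negative Binomial with variance T·α'·(β'+T)/β'² = 6·589·38/1024 = 33573/256.

33573/256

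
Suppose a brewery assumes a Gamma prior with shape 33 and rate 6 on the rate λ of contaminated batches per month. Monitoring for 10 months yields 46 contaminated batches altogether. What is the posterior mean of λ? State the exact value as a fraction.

Total count 46 over total exposure 10 months.
Conjugate update: add total count to the shape and total exposure to the rate, giving Gamma(79, 16).
Posterior mean = α'/β' = 79/16.

79/16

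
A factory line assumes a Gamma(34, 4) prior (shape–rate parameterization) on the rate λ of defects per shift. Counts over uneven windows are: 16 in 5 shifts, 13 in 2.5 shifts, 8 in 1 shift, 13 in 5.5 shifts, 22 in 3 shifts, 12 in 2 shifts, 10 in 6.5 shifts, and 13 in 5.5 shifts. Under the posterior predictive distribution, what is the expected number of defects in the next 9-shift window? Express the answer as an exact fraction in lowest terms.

Total count: 16 + 13 + 8 + 13 + 22 + 12 + 10 + 13 = 107.
Total exposure: 5 + 2.5 + 1 + 5.5 + 3 + 2 + 6.5 + 5.5 = 31 shifts.
By Gamma–Poisson conjugacy, the posterior is Gamma(α + Σx, β + Σt) = Gamma(34 + 107, 4 + 31) = Gamma(141, 35).
Predictive mean over a 9-shift window = T·E[λ|data] = 9·141/35 = 1269/35.

1269/35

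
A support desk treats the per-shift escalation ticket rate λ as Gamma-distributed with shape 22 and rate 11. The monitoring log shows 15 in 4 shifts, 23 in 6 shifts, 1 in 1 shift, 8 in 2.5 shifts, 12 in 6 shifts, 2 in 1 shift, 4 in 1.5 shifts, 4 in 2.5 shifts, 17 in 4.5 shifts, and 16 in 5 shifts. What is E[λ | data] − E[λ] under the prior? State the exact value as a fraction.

Total count: 15 + 23 + 1 + 8 + 12 + 2 + 4 + 4 + 17 + 16 = 102.
Total exposure: 4 + 6 + 1 + 2.5 + 6 + 1 + 1.5 + 2.5 + 4.5 + 5 = 34 shifts.
Conjugate update: add total count to the shape and total exposure to the rate, giving Gamma(124, 45).
Posterior mean = 124/45 = 124/45; prior mean = 22/11 = 2. Difference = 124/45 − 2 = 34/45.

34/45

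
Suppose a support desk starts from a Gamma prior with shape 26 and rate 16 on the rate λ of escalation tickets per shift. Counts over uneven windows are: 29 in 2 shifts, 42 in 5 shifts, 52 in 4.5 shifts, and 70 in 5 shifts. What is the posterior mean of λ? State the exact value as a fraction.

Total count: 29 + 42 + 52 + 70 = 193.
Total exposure: 2 + 5 + 4.5 + 5 = 16.5 shifts.
Conjugate update: add total count to the shape and total exposure to the rate, giving Gamma(219, 65/2).
Posterior mean = α'/β' = 219/(65/2) = 438/65.

438/65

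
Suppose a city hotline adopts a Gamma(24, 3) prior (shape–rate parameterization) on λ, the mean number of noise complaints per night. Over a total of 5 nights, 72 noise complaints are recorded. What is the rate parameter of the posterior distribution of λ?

Total count 72 over total exposure 5 nights.
The Gamma prior is conjugate for the Poisson rate, so λ | data ~ Gamma(24+72, 3+5) = Gamma(96, 8).

8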